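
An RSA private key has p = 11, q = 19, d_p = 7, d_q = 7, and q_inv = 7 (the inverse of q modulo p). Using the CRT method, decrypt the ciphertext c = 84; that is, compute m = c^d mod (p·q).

m₁ = c^(d_p) mod p: c ≡ 7 (mod 11), and 7^7 mod 11 = 6.
m₂ = c^(d_q) mod q: c ≡ 8 (mod 19), and 8^7 mod 19 = 8.
h = q_inv·(m₁ − m₂) mod p = 7·(6 − 8) mod 11 = 8.
m = m₂ + h·q = 8 + 8·19 = 160.

160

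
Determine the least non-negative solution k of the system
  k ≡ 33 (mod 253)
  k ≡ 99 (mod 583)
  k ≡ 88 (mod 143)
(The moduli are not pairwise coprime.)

166254

gcd(253, 583) = 11 and 11 | (99 − 33), so the pair is consistent; merging gives k ≡ 5346 (mod 13409), where 13409 = lcm(253, 583).
gcd(13409, 143) = 11 and 11 | (88 − 5346), so the pair is consistent; merging gives k ≡ 166254 (mod 174317), where 174317 = lcm(13409, 143).
The solution is unique modulo lcm(253, 583, 143) = 174317.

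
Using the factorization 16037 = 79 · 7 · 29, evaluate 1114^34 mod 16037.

4726

Mod 79: 1114 ≡ 8; 8^34 ≡ 65 (mod 79).
Mod 7: 1114 ≡ 1; by Fermat, exponent reduces to 34 mod 6 = 4; 1^4 ≡ 1 (mod 7).
Mod 29: 1114 ≡ 12; by Fermat, exponent reduces to 34 mod 28 = 6; 12^6 ≡ 28 (mod 29).
Combine by CRT: x ≡ 65 (mod 79), x ≡ 1 (mod 7), x ≡ 28 (mod 29) ⇒ x ≡ 4726 (mod 16037).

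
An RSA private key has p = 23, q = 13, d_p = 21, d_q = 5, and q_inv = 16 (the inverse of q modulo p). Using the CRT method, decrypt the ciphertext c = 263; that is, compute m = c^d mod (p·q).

191

m₁ = c^(d_p) mod p: c ≡ 10 (mod 23), and 10^21 mod 23 = 7.
m₂ = c^(d_q) mod q: c ≡ 3 (mod 13), and 3^5 mod 13 = 9.
h = q_inv·(m₁ − m₂) mod p = 16·(7 − 9) mod 23 = 14.
m = m₂ + h·q = 9 + 14·13 = 191.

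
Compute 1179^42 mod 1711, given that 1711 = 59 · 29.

Mod 59: 1179 ≡ 58; 58^42 ≡ 1 (mod 59).
Mod 29: 1179 ≡ 19; by Fermat, exponent reduces to 42 mod 28 = 14; 19^14 ≡ 28 (mod 29).
Combine by CRT: x ≡ 1 (mod 59), x ≡ 28 (mod 29) ⇒ x ≡ 1594 (mod 1711).

1594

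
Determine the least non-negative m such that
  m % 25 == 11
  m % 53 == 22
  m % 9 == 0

711

The moduli are pairwise coprime; N = 25·53·9 = 11925.
N/25 = 477; 477 ≡ 2 (mod 25); 2·13 ≡ 1, so inverse 13.
N/53 = 225; 225 ≡ 13 (mod 53); 13·49 ≡ 1, so inverse 49.
N/9 = 1325; 1325 ≡ 2 (mod 9); 2·5 ≡ 1, so inverse 5.
m ≡ 11·477·13 + 22·225·49 + 0·1325·5 = 310761.
310761 mod 11925 = 711.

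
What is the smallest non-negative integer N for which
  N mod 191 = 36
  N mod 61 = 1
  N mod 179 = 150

1489072

The moduli are pairwise coprime; M = 191·61·179 = 2085529.
M/191 = 10919; 10919 ≡ 32 (mod 191); 32·6 ≡ 1, so inverse 6.
M/61 = 34189; 34189 ≡ 29 (mod 61); 29·40 ≡ 1, so inverse 40.
M/179 = 11651; 11651 ≡ 16 (mod 179); 16·56 ≡ 1, so inverse 56.
N ≡ 36·10919·6 + 1·34189·40 + 150·11651·56 = 101594464.
101594464 mod 2085529 = 1489072.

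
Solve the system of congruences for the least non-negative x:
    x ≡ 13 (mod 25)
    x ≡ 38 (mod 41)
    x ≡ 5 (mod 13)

10288

The moduli are pairwise coprime; N = 25·41·13 = 13325.
N/25 = 533; 533 ≡ 8 (mod 25); 8·22 ≡ 1, so inverse 22.
N/41 = 325; 325 ≡ 38 (mod 41); 38·27 ≡ 1, so inverse 27.
N/13 = 1025; 1025 ≡ 11 (mod 13); 11·6 ≡ 1, so inverse 6.
x ≡ 13·533·22 + 38·325·27 + 5·1025·6 = 516638.
516638 mod 13325 = 10288.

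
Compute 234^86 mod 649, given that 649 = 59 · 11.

619

Mod 59: 234 ≡ 57; by Fermat, exponent reduces to 86 mod 58 = 28; 57^28 ≡ 29 (mod 59).
Mod 11: 234 ≡ 3; by Fermat, exponent reduces to 86 mod 10 = 6; 3^6 ≡ 3 (mod 11).
Combine by CRT: x ≡ 29 (mod 59), x ≡ 3 (mod 11) ⇒ x ≡ 619 (mod 649).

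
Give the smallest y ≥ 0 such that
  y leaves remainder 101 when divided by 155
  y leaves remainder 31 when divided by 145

3511

Combine the congruences pairwise.
gcd(155, 145) = 5 and 5 | (31 − 101), so the pair is consistent; merging gives y ≡ 3511 (mod 4495), where 4495 = lcm(155, 145).
The solution is unique modulo lcm(155, 145) = 4495.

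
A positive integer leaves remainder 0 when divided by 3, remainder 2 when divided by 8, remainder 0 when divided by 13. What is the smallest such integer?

The moduli are pairwise coprime; N = 3·8·13 = 312.
N/3 = 104; 104 ≡ 2 (mod 3); 2·2 ≡ 1, so inverse 2.
N/8 = 39; 39 ≡ 7 (mod 8); 7·7 ≡ 1, so inverse 7.
N/13 = 24; 24 ≡ 11 (mod 13); 11·6 ≡ 1, so inverse 6.
t ≡ 0·104·2 + 2·39·7 + 0·24·6 = 546.
546 mod 312 = 234.

234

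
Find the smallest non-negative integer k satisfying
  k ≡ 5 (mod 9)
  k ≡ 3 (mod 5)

Combine the congruences pairwise.
From k ≡ 5 (mod 9) write k = 5 + 9t. Substituting into k ≡ 3 (mod 5) gives 9t ≡ 3 (mod 5), and since 4⁻¹ ≡ 4 (mod 5), t ≡ 2. Hence k ≡ 5 + 9·2 = 23 (mod 45).

23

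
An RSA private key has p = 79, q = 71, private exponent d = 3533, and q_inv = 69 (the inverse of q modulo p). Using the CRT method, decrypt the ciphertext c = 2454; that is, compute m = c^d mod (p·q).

d_p = d mod (p−1) = 3533 mod 78 = 23; d_q = d mod (q−1) = 33.
m₁ = c^(d_p) mod p: c ≡ 5 (mod 79), and 5^23 mod 79 = 51.
m₂ = c^(d_q) mod q: c ≡ 40 (mod 71), and 40^33 mod 71 = 43.
h = q_inv·(m₁ − m₂) mod p = 69·(51 − 43) mod 79 = 78.
m = m₂ + h·q = 43 + 78·71 = 5581.

5581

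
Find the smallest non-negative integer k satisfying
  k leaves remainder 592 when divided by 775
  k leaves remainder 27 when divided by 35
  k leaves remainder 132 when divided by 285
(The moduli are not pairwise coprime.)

gcd(775, 35) = 5 and 5 | (27 − 592), so the pair is consistent; merging gives k ≡ 5242 (mod 5425), where 5425 = lcm(775, 35).
gcd(5425, 285) = 5 and 5 | (132 − 5242), so the pair is consistent; merging gives k ≡ 16092 (mod 309225), where 309225 = lcm(5425, 285).
The solution is unique modulo lcm(775, 35, 285) = 309225.

16092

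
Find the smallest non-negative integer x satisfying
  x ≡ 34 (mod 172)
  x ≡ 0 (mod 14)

378

gcd(172, 14) = 2 and 2 | (0 − 34), so the pair is consistent; merging gives x ≡ 378 (mod 1204), where 1204 = lcm(172, 14).
The solution is unique modulo lcm(172, 14) = 1204.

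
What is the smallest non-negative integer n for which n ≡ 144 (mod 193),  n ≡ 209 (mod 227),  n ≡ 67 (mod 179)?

4369278

The moduli are pairwise coprime; M = 193·227·179 = 7842169.
M/193 = 40633; 40633 ≡ 103 (mod 193); 103·15 ≡ 1, so inverse 15.
M/227 = 34547; 34547 ≡ 43 (mod 227); 43·132 ≡ 1, so inverse 132.
M/179 = 43811; 43811 ≡ 135 (mod 179); 135·61 ≡ 1, so inverse 61.
n ≡ 144·40633·15 + 209·34547·132 + 67·43811·61 = 1219905473.
1219905473 mod 7842169 = 4369278.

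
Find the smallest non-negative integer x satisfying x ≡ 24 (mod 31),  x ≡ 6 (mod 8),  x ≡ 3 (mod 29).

5542

The moduli are pairwise coprime; N = 31·8·29 = 7192.
N/31 = 232; 232 ≡ 15 (mod 31); 15·29 ≡ 1, so inverse 29.
N/8 = 899; 899 ≡ 3 (mod 8); 3·3 ≡ 1, so inverse 3.
N/29 = 248; 248 ≡ 16 (mod 29); 16·20 ≡ 1, so inverse 20.
x ≡ 24·232·29 + 6·899·3 + 3·248·20 = 192534.
192534 mod 7192 = 5542.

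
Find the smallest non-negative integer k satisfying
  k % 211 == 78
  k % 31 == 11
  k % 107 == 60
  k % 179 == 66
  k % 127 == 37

10571094592

The moduli are pairwise coprime; N = 211·31·107·179·127 = 15910531171.
N/211 = 75405361; 75405361 ≡ 80 (mod 211); 80·182 ≡ 1, so inverse 182.
N/31 = 513242941; 513242941 ≡ 28 (mod 31); 28·10 ≡ 1, so inverse 10.
N/107 = 148696553; 148696553 ≡ 44 (mod 107); 44·90 ≡ 1, so inverse 90.
N/179 = 88885649; 88885649 ≡ 156 (mod 179); 156·70 ≡ 1, so inverse 70.
N/127 = 125279773; 125279773 ≡ 115 (mod 127); 115·74 ≡ 1, so inverse 74.
k ≡ 78·75405361·182 + 11·513242941·10 + 60·148696553·90 + 66·88885649·70 + 37·125279773·74 = 2683540331320.
2683540331320 mod 15910531171 = 10571094592.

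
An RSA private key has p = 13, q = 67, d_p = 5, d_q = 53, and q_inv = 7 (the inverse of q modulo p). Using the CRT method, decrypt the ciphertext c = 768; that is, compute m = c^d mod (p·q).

m₁ = c^(d_p) mod p: c ≡ 1 (mod 13), and 1^5 mod 13 = 1.
m₂ = c^(d_q) mod q: c ≡ 31 (mod 67), and 31^53 mod 67 = 57.
h = q_inv·(m₁ − m₂) mod p = 7·(1 − 57) mod 13 = 11.
m = m₂ + h·q = 57 + 11·67 = 794.

794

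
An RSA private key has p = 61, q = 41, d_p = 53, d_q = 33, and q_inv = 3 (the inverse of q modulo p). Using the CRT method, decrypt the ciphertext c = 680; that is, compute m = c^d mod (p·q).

1949

m₁ = c^(d_p) mod p: c ≡ 9 (mod 61), and 9^53 mod 61 = 58.
m₂ = c^(d_q) mod q: c ≡ 24 (mod 41), and 24^33 mod 41 = 22.
h = q_inv·(m₁ − m₂) mod p = 3·(58 − 22) mod 61 = 47.
m = m₂ + h·q = 22 + 47·41 = 1949.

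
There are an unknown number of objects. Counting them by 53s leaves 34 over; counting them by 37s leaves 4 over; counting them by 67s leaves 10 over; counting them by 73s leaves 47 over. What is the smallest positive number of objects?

6979869

From N ≡ 34 (mod 53) write N = 34 + 53t. Substituting into N ≡ 4 (mod 37) gives 53t ≡ 7 (mod 37), and since 16⁻¹ ≡ 7 (mod 37), t ≡ 12. Hence N ≡ 34 + 53·12 = 670 (mod 1961).
From N ≡ 670 (mod 1961) write N = 670 + 1961t. Substituting into N ≡ 10 (mod 67) gives 1961t ≡ 10 (mod 67), and since 18⁻¹ ≡ 41 (mod 67), t ≡ 8. Hence N ≡ 670 + 1961·8 = 16358 (mod 131387).
From N ≡ 16358 (mod 131387) write N = 16358 + 131387t. Substituting into N ≡ 47 (mod 73) gives 131387t ≡ 41 (mod 73), and since 60⁻¹ ≡ 28 (mod 73), t ≡ 53. Hence N ≡ 16358 + 131387·53 = 6979869 (mod 9591251).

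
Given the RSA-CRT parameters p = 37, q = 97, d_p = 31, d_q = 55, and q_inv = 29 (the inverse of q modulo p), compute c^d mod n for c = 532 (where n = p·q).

m₁ = c^(d_p) mod p: c ≡ 14 (mod 37), and 14^31 mod 37 = 23.
m₂ = c^(d_q) mod q: c ≡ 47 (mod 97), and 47^55 mod 97 = 64.
h = q_inv·(m₁ − m₂) mod p = 29·(23 − 64) mod 37 = 32.
m = m₂ + h·q = 64 + 32·97 = 3168.

3168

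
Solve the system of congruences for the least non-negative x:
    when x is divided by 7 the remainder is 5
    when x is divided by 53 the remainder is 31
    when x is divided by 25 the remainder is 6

The moduli are pairwise coprime; N = 7·53·25 = 9275.
N/7 = 1325; 1325 ≡ 2 (mod 7); 2·4 ≡ 1, so inverse 4.
N/53 = 175; 175 ≡ 16 (mod 53); 16·10 ≡ 1, so inverse 10.
N/25 = 371; 371 ≡ 21 (mod 25); 21·6 ≡ 1, so inverse 6.
x ≡ 5·1325·4 + 31·175·10 + 6·371·6 = 94106.
94106 mod 9275 = 1356.

1356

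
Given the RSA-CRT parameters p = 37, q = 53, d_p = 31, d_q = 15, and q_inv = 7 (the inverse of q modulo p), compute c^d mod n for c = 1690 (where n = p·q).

m₁ = c^(d_p) mod p: c ≡ 25 (mod 37), and 25^31 mod 37 = 21.
m₂ = c^(d_q) mod q: c ≡ 47 (mod 53), and 47^15 mod 53 = 36.
h = q_inv·(m₁ − m₂) mod p = 7·(21 − 36) mod 37 = 6.
m = m₂ + h·q = 36 + 6·53 = 354.

354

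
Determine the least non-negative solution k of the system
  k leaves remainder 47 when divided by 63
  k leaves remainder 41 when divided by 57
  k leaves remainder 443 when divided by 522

Combine the congruences pairwise.
gcd(63, 57) = 3 and 3 | (41 − 47), so the pair is consistent; merging gives k ≡ 1181 (mod 1197), where 1197 = lcm(63, 57).
gcd(1197, 522) = 9 and 9 | (443 − 1181), so the pair is consistent; merging gives k ≡ 3575 (mod 69426), where 69426 = lcm(1197, 522).
The solution is unique modulo lcm(63, 57, 522) = 69426.

3575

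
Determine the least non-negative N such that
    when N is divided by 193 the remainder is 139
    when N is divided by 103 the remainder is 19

6508

Combine the congruences pairwise.
From N ≡ 139 (mod 193) write N = 139 + 193t. Substituting into N ≡ 19 (mod 103) gives 193t ≡ 86 (mod 103), and since 90⁻¹ ≡ 95 (mod 103), t ≡ 33. Hence N ≡ 139 + 193·33 = 6508 (mod 19879).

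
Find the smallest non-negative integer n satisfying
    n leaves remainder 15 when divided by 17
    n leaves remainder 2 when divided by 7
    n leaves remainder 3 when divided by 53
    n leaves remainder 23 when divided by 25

2123

The moduli are pairwise coprime; M = 17·7·53·25 = 157675.
M/17 = 9275; 9275 ≡ 10 (mod 17); 10·12 ≡ 1, so inverse 12.
M/7 = 22525; 22525 ≡ 6 (mod 7); 6·6 ≡ 1, so inverse 6.
M/53 = 2975; 2975 ≡ 7 (mod 53); 7·38 ≡ 1, so inverse 38.
M/25 = 6307; 6307 ≡ 7 (mod 25); 7·18 ≡ 1, so inverse 18.
n ≡ 15·9275·12 + 2·22525·6 + 3·2975·38 + 23·6307·18 = 4890048.
4890048 mod 157675 = 2123.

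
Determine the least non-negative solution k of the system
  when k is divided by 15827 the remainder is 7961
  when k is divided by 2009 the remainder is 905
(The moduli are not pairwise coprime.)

593560

gcd(15827, 2009) = 49 and 49 | (905 − 7961), so the pair is consistent; merging gives k ≡ 593560 (mod 648907), where 648907 = lcm(15827, 2009).
The solution is unique modulo lcm(15827, 2009) = 648907.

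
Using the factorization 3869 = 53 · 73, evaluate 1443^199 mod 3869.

Mod 53: 1443 ≡ 12; by Fermat, exponent reduces to 199 mod 52 = 43; 12^43 ≡ 19 (mod 53).
Mod 73: 1443 ≡ 56; by Fermat, exponent reduces to 199 mod 72 = 55; 56^55 ≡ 21 (mod 73).
Combine by CRT: x ≡ 19 (mod 53), x ≡ 21 (mod 73) ⇒ x ≡ 2722 (mod 3869).

2722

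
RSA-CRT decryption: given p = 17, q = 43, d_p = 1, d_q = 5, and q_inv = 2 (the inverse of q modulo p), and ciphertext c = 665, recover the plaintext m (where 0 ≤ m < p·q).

155

m₁ = c^(d_p) mod p: c ≡ 2 (mod 17), and 2^1 mod 17 = 2.
m₂ = c^(d_q) mod q: c ≡ 20 (mod 43), and 20^5 mod 43 = 26.
h = q_inv·(m₁ − m₂) mod p = 2·(2 − 26) mod 17 = 3.
m = m₂ + h·q = 26 + 3·43 = 155.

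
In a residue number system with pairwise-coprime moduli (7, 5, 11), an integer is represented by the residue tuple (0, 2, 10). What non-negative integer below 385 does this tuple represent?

From x ≡ 0 (mod 7) write x = 0 + 7t. Substituting into x ≡ 2 (mod 5) gives 7t ≡ 2 (mod 5), and since 2⁻¹ ≡ 3 (mod 5), t ≡ 1. Hence x ≡ 0 + 7·1 = 7 (mod 35).
From x ≡ 7 (mod 35) write x = 7 + 35t. Substituting into x ≡ 10 (mod 11) gives 35t ≡ 3 (mod 11), and since 2⁻¹ ≡ 6 (mod 11), t ≡ 7. Hence x ≡ 7 + 35·7 = 252 (mod 385).

252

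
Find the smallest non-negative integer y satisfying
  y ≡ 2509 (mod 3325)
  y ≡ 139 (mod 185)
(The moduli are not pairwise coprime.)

102259

Combine the congruences pairwise.
gcd(3325, 185) = 5 and 5 | (139 − 2509), so the pair is consistent; merging gives y ≡ 102259 (mod 123025), where 123025 = lcm(3325, 185).
The solution is unique modulo lcm(3325, 185) = 123025.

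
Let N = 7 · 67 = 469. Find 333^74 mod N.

457

Mod 7: 333 ≡ 4; by Fermat, exponent reduces to 74 mod 6 = 2; 4^2 ≡ 2 (mod 7).
Mod 67: 333 ≡ 65; by Fermat, exponent reduces to 74 mod 66 = 8; 65^8 ≡ 55 (mod 67).
Combine by CRT: x ≡ 2 (mod 7), x ≡ 55 (mod 67) ⇒ x ≡ 457 (mod 469).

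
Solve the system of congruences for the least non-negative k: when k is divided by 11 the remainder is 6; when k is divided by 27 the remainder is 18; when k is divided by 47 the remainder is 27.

The moduli are pairwise coprime; N = 11·27·47 = 13959.
N/11 = 1269; 1269 ≡ 4 (mod 11); 4·3 ≡ 1, so inverse 3.
N/27 = 517; 517 ≡ 4 (mod 27); 4·7 ≡ 1, so inverse 7.
N/47 = 297; 297 ≡ 15 (mod 47); 15·22 ≡ 1, so inverse 22.
k ≡ 6·1269·3 + 18·517·7 + 27·297·22 = 264402.
264402 mod 13959 = 13140.

13140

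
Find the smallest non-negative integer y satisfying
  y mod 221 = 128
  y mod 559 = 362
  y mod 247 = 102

gcd(221, 559) = 13 and 13 | (362 − 128), so the pair is consistent; merging gives y ≡ 8747 (mod 9503), where 9503 = lcm(221, 559).
gcd(9503, 247) = 13 and 13 | (102 − 8747), so the pair is consistent; merging gives y ≡ 8747 (mod 180557), where 180557 = lcm(9503, 247).
The solution is unique modulo lcm(221, 559, 247) = 180557.

8747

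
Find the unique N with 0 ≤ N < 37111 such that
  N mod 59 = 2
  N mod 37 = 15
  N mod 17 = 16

The moduli are pairwise coprime; M = 59·37·17 = 37111.
M/59 = 629; 629 ≡ 39 (mod 59); 39·56 ≡ 1, so inverse 56.
M/37 = 1003; 1003 ≡ 4 (mod 37); 4·28 ≡ 1, so inverse 28.
M/17 = 2183; 2183 ≡ 7 (mod 17); 7·5 ≡ 1, so inverse 5.
N ≡ 2·629·56 + 15·1003·28 + 16·2183·5 = 666348.
666348 mod 37111 = 35461.

35461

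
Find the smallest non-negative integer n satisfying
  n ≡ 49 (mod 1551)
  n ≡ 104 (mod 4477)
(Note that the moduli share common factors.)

277678

Combine the congruences pairwise.
gcd(1551, 4477) = 11 and 11 | (104 − 49), so the pair is consistent; merging gives n ≡ 277678 (mod 631257), where 631257 = lcm(1551, 4477).
The solution is unique modulo lcm(1551, 4477) = 631257.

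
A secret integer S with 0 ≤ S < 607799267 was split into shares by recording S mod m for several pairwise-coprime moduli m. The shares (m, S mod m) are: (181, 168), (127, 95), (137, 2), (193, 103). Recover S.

The moduli are pairwise coprime; N = 181·127·137·193 = 607799267.
N/181 = 3358007; 3358007 ≡ 95 (mod 181); 95·141 ≡ 1, so inverse 141.
N/127 = 4785821; 4785821 ≡ 80 (mod 127); 80·27 ≡ 1, so inverse 27.
N/137 = 4436491; 4436491 ≡ 20 (mod 137); 20·48 ≡ 1, so inverse 48.
N/193 = 3149219; 3149219 ≡ 38 (mod 193); 38·127 ≡ 1, so inverse 127.
S ≡ 168·3358007·141 + 95·4785821·27 + 2·4436491·48 + 103·3149219·127 = 133440937556.
133440937556 mod 607799267 = 332898083.

332898083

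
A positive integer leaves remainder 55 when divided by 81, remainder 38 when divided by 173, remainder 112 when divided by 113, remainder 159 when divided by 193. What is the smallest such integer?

1897156

The moduli are pairwise coprime; N = 81·173·113·193 = 305609517.
N/81 = 3772957; 3772957 ≡ 58 (mod 81); 58·7 ≡ 1, so inverse 7.
N/173 = 1766529; 1766529 ≡ 26 (mod 173); 26·20 ≡ 1, so inverse 20.
N/113 = 2704509; 2704509 ≡ 80 (mod 113); 80·89 ≡ 1, so inverse 89.
N/193 = 1583469; 1583469 ≡ 97 (mod 193); 97·2 ≡ 1, so inverse 2.
a ≡ 55·3772957·7 + 38·1766529·20 + 112·2704509·89 + 159·1583469·2 = 30257239339.
30257239339 mod 305609517 = 1897156.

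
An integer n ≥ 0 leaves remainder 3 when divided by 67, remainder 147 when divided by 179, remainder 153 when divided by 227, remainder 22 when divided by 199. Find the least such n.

304640963

The moduli are pairwise coprime; M = 67·179·227·199 = 541759789.
M/67 = 8085967; 8085967 ≡ 5 (mod 67); 5·27 ≡ 1, so inverse 27.
M/179 = 3026591; 3026591 ≡ 59 (mod 179); 59·88 ≡ 1, so inverse 88.
M/227 = 2386607; 2386607 ≡ 156 (mod 227); 156·211 ≡ 1, so inverse 211.
M/199 = 2722411; 2722411 ≡ 91 (mod 199); 91·35 ≡ 1, so inverse 35.
n ≡ 3·8085967·27 + 147·3026591·88 + 153·2386607·211 + 22·2722411·35 = 118950034754.
118950034754 mod 541759789 = 304640963.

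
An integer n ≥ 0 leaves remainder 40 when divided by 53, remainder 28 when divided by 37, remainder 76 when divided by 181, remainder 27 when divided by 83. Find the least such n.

The moduli are pairwise coprime; M = 53·37·181·83 = 29460103.
M/53 = 555851; 555851 ≡ 40 (mod 53); 40·4 ≡ 1, so inverse 4.
M/37 = 796219; 796219 ≡ 16 (mod 37); 16·7 ≡ 1, so inverse 7.
M/181 = 162763; 162763 ≡ 44 (mod 181); 44·144 ≡ 1, so inverse 144.
M/83 = 354941; 354941 ≡ 33 (mod 83); 33·78 ≡ 1, so inverse 78.
n ≡ 40·555851·4 + 28·796219·7 + 76·162763·144 + 27·354941·78 = 2773779102.
2773779102 mod 29460103 = 4529420.

4529420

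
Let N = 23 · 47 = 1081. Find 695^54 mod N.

Mod 23: 695 ≡ 5; by Fermat, exponent reduces to 54 mod 22 = 10; 5^10 ≡ 9 (mod 23).
Mod 47: 695 ≡ 37; by Fermat, exponent reduces to 54 mod 46 = 8; 37^8 ≡ 27 (mod 47).
Combine by CRT: x ≡ 9 (mod 23), x ≡ 27 (mod 47) ⇒ x ≡ 262 (mod 1081).

262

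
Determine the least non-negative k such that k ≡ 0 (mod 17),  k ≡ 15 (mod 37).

From k ≡ 0 (mod 17) write k = 0 + 17t. Substituting into k ≡ 15 (mod 37) gives 17t ≡ 15 (mod 37), and since 17⁻¹ ≡ 24 (mod 37), t ≡ 27. Hence k ≡ 0 + 17·27 = 459 (mod 629).

459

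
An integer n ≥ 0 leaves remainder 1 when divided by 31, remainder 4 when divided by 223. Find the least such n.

3349

From n ≡ 1 (mod 31) write n = 1 + 31t. Substituting into n ≡ 4 (mod 223) gives 31t ≡ 3 (mod 223), and since 31⁻¹ ≡ 36 (mod 223), t ≡ 108. Hence n ≡ 1 + 31·108 = 3349 (mod 6913).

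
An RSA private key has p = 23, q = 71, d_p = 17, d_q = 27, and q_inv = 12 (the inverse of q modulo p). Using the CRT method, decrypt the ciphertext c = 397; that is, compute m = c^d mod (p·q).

m₁ = c^(d_p) mod p: c ≡ 6 (mod 23), and 6^17 mod 23 = 12.
m₂ = c^(d_q) mod q: c ≡ 42 (mod 71), and 42^27 mod 71 = 52.
h = q_inv·(m₁ − m₂) mod p = 12·(12 − 52) mod 23 = 3.
m = m₂ + h·q = 52 + 3·71 = 265.

265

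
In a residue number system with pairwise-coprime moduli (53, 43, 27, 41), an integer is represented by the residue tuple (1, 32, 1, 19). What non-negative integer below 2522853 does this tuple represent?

1783027

From x ≡ 1 (mod 53) write x = 1 + 53t. Substituting into x ≡ 32 (mod 43) gives 53t ≡ 31 (mod 43), and since 10⁻¹ ≡ 13 (mod 43), t ≡ 16. Hence x ≡ 1 + 53·16 = 849 (mod 2279).
From x ≡ 849 (mod 2279) write x = 849 + 2279t. Substituting into x ≡ 1 (mod 27) gives 2279t ≡ 16 (mod 27), and since 11⁻¹ ≡ 5 (mod 27), t ≡ 26. Hence x ≡ 849 + 2279·26 = 60103 (mod 61533).
From x ≡ 60103 (mod 61533) write x = 60103 + 61533t. Substituting into x ≡ 19 (mod 41) gives 61533t ≡ 22 (mod 41), and since 33⁻¹ ≡ 5 (mod 41), t ≡ 28. Hence x ≡ 60103 + 61533·28 = 1783027 (mod 2522853).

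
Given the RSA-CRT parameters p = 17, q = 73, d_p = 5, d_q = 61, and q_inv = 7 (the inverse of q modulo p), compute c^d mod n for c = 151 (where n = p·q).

m₁ = c^(d_p) mod p: c ≡ 15 (mod 17), and 15^5 mod 17 = 2.
m₂ = c^(d_q) mod q: c ≡ 5 (mod 73), and 5^61 mod 73 = 33.
h = q_inv·(m₁ − m₂) mod p = 7·(2 − 33) mod 17 = 4.
m = m₂ + h·q = 33 + 4·73 = 325.

325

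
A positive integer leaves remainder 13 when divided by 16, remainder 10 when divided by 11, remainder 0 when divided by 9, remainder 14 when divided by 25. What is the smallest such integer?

The moduli are pairwise coprime; N = 16·11·9·25 = 39600.
N/16 = 2475; 2475 ≡ 11 (mod 16); 11·3 ≡ 1, so inverse 3.
N/11 = 3600; 3600 ≡ 3 (mod 11); 3·4 ≡ 1, so inverse 4.
N/9 = 4400; 4400 ≡ 8 (mod 9); 8·8 ≡ 1, so inverse 8.
N/25 = 1584; 1584 ≡ 9 (mod 25); 9·14 ≡ 1, so inverse 14.
m ≡ 13·2475·3 + 10·3600·4 + 0·4400·8 + 14·1584·14 = 550989.
550989 mod 39600 = 36189.

36189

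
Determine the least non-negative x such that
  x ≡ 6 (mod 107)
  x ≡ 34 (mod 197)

Combine the congruences pairwise.
From x ≡ 6 (mod 107) write x = 6 + 107t. Substituting into x ≡ 34 (mod 197) gives 107t ≡ 28 (mod 197), and since 107⁻¹ ≡ 116 (mod 197), t ≡ 96. Hence x ≡ 6 + 107·96 = 10278 (mod 21079).

10278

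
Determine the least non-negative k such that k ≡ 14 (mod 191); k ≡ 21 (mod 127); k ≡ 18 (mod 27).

The moduli are pairwise coprime; N = 191·127·27 = 654939.
N/191 = 3429; 3429 ≡ 182 (mod 191); 182·106 ≡ 1, so inverse 106.
N/127 = 5157; 5157 ≡ 77 (mod 127); 77·33 ≡ 1, so inverse 33.
N/27 = 24257; 24257 ≡ 11 (mod 27); 11·5 ≡ 1, so inverse 5.
k ≡ 14·3429·106 + 21·5157·33 + 18·24257·5 = 10845567.
10845567 mod 654939 = 366543.

366543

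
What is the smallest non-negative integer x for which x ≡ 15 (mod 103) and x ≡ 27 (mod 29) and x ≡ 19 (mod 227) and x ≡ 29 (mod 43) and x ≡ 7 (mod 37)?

907765074

The moduli are pairwise coprime; N = 103·29·227·43·37 = 1078775959.
N/103 = 10473553; 10473553 ≡ 101 (mod 103); 101·51 ≡ 1, so inverse 51.
N/29 = 37199171; 37199171 ≡ 1 (mod 29), inverse 1.
N/227 = 4752317; 4752317 ≡ 72 (mod 227); 72·41 ≡ 1, so inverse 41.
N/43 = 25087813; 25087813 ≡ 22 (mod 43); 22·2 ≡ 1, so inverse 2.
N/37 = 29156107; 29156107 ≡ 33 (mod 37); 33·9 ≡ 1, so inverse 9.
x ≡ 15·10473553·51 + 27·37199171·1 + 19·4752317·41 + 29·25087813·2 + 7·29156107·9 = 16010628500.
16010628500 mod 1078775959 = 907765074.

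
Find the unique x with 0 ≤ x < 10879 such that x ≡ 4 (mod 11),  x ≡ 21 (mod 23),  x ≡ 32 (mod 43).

9750

Combine the congruences pairwise.
From x ≡ 4 (mod 11) write x = 4 + 11t. Substituting into x ≡ 21 (mod 23) gives 11t ≡ 17 (mod 23), and since 11⁻¹ ≡ 21 (mod 23), t ≡ 12. Hence x ≡ 4 + 11·12 = 136 (mod 253).
From x ≡ 136 (mod 253) write x = 136 + 253t. Substituting into x ≡ 32 (mod 43) gives 253t ≡ 25 (mod 43), and since 38⁻¹ ≡ 17 (mod 43), t ≡ 38. Hence x ≡ 136 + 253·38 = 9750 (mod 10879).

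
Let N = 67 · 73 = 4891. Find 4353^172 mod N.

Mod 67: 4353 ≡ 65; by Fermat, exponent reduces to 172 mod 66 = 40; 65^40 ≡ 6 (mod 67).
Mod 73: 4353 ≡ 46; by Fermat, exponent reduces to 172 mod 72 = 28; 46^28 ≡ 1 (mod 73).
Combine by CRT: x ≡ 6 (mod 67), x ≡ 1 (mod 73) ⇒ x ≡ 877 (mod 4891).

877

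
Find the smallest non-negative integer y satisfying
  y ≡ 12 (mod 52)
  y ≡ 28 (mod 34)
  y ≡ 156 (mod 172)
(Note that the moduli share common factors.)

844

Combine the congruences pairwise.
gcd(52, 34) = 2 and 2 | (28 − 12), so the pair is consistent; merging gives y ≡ 844 (mod 884), where 884 = lcm(52, 34).
gcd(884, 172) = 4 and 4 | (156 − 844), so the pair is consistent; merging gives y ≡ 844 (mod 38012), where 38012 = lcm(884, 172).
The solution is unique modulo lcm(52, 34, 172) = 38012.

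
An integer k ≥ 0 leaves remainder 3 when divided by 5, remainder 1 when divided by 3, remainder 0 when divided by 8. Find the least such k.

88

The moduli are pairwise coprime; N = 5·3·8 = 120.
N/5 = 24; 24 ≡ 4 (mod 5); 4·4 ≡ 1, so inverse 4.
N/3 = 40; 40 ≡ 1 (mod 3), inverse 1.
N/8 = 15; 15 ≡ 7 (mod 8); 7·7 ≡ 1, so inverse 7.
k ≡ 3·24·4 + 1·40·1 + 0·15·7 = 328.
328 mod 120 = 88.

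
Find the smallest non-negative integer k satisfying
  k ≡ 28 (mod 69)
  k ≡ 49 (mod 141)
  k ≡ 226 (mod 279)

gcd(69, 141) = 3 and 3 | (49 − 28), so the pair is consistent; merging gives k ≡ 2305 (mod 3243), where 3243 = lcm(69, 141).
gcd(3243, 279) = 3 and 3 | (226 − 2305), so the pair is consistent; merging gives k ≡ 187156 (mod 301599), where 301599 = lcm(3243, 279).
The solution is unique modulo lcm(69, 141, 279) = 301599.

187156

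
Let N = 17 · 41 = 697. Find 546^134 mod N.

Mod 17: 546 ≡ 2; by Fermat, exponent reduces to 134 mod 16 = 6; 2^6 ≡ 13 (mod 17).
Mod 41: 546 ≡ 13; by Fermat, exponent reduces to 134 mod 40 = 14; 13^14 ≡ 20 (mod 41).
Combine by CRT: x ≡ 13 (mod 17), x ≡ 20 (mod 41) ⇒ x ≡ 676 (mod 697).

676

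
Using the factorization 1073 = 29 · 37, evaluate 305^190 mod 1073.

Mod 29: 305 ≡ 15; by Fermat, exponent reduces to 190 mod 28 = 22; 15^22 ≡ 6 (mod 29).
Mod 37: 305 ≡ 9; by Fermat, exponent reduces to 190 mod 36 = 10; 9^10 ≡ 9 (mod 37).
Combine by CRT: x ≡ 6 (mod 29), x ≡ 9 (mod 37) ⇒ x ≡ 934 (mod 1073).

934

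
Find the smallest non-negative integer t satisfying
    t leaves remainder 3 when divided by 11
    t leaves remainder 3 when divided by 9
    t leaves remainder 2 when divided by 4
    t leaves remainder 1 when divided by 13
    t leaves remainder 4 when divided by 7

From t ≡ 3 (mod 11) write t = 3 + 11s. Substituting into t ≡ 3 (mod 9) gives 11s ≡ 0 (mod 9), and since 2⁻¹ ≡ 5 (mod 9), s ≡ 0. Hence t ≡ 3 + 11·0 = 3 (mod 99).
From t ≡ 3 (mod 99) write t = 3 + 99s. Substituting into t ≡ 2 (mod 4) gives 99s ≡ 3 (mod 4), and since 3⁻¹ ≡ 3 (mod 4), s ≡ 1. Hence t ≡ 3 + 99·1 = 102 (mod 396).
From t ≡ 102 (mod 396) write t = 102 + 396s. Substituting into t ≡ 1 (mod 13) gives 396s ≡ 3 (mod 13), and since 6⁻¹ ≡ 11 (mod 13), s ≡ 7. Hence t ≡ 102 + 396·7 = 2874 (mod 5148).
From t ≡ 2874 (mod 5148) write t = 2874 + 5148s. Substituting into t ≡ 4 (mod 7) gives 5148s ≡ 0 (mod 7), and since 3⁻¹ ≡ 5 (mod 7), s ≡ 0. Hence t ≡ 2874 + 5148·0 = 2874 (mod 36036).

2874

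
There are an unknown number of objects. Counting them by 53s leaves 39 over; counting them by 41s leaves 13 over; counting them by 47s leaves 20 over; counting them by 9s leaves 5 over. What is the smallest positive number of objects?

851378

Combine the congruences pairwise.
From N ≡ 39 (mod 53) write N = 39 + 53t. Substituting into N ≡ 13 (mod 41) gives 53t ≡ 15 (mod 41), and since 12⁻¹ ≡ 24 (mod 41), t ≡ 32. Hence N ≡ 39 + 53·32 = 1735 (mod 2173).
From N ≡ 1735 (mod 2173) write N = 1735 + 2173t. Substituting into N ≡ 20 (mod 47) gives 2173t ≡ 24 (mod 47), and since 11⁻¹ ≡ 30 (mod 47), t ≡ 15. Hence N ≡ 1735 + 2173·15 = 34330 (mod 102131).
From N ≡ 34330 (mod 102131) write N = 34330 + 102131t. Substituting into N ≡ 5 (mod 9) gives 102131t ≡ 1 (mod 9), and since 8⁻¹ ≡ 8 (mod 9), t ≡ 8. Hence N ≡ 34330 + 102131·8 = 851378 (mod 919179).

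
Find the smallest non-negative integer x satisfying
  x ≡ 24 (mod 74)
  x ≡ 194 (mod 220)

Combine the congruences pairwise.
gcd(74, 220) = 2 and 2 | (194 − 24), so the pair is consistent; merging gives x ≡ 2614 (mod 8140), where 8140 = lcm(74, 220).
The solution is unique modulo lcm(74, 220) = 8140.

2614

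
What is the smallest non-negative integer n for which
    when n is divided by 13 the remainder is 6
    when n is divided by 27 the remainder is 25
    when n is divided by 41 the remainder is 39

The moduli are pairwise coprime; M = 13·27·41 = 14391.
M/13 = 1107; 1107 ≡ 2 (mod 13); 2·7 ≡ 1, so inverse 7.
M/27 = 533; 533 ≡ 20 (mod 27); 20·23 ≡ 1, so inverse 23.
M/41 = 351; 351 ≡ 23 (mod 41); 23·25 ≡ 1, so inverse 25.
n ≡ 6·1107·7 + 25·533·23 + 39·351·25 = 695194.
695194 mod 14391 = 4426.

4426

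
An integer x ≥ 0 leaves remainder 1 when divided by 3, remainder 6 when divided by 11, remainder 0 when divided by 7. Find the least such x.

28

The moduli are pairwise coprime; N = 3·11·7 = 231.
N/3 = 77; 77 ≡ 2 (mod 3); 2·2 ≡ 1, so inverse 2.
N/11 = 21; 21 ≡ 10 (mod 11); 10·10 ≡ 1, so inverse 10.
N/7 = 33; 33 ≡ 5 (mod 7); 5·3 ≡ 1, so inverse 3.
x ≡ 1·77·2 + 6·21·10 + 0·33·3 = 1414.
1414 mod 231 = 28.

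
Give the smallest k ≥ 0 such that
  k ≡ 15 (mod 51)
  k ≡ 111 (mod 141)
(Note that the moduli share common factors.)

gcd(51, 141) = 3 and 3 | (111 − 15), so the pair is consistent; merging gives k ≡ 1239 (mod 2397), where 2397 = lcm(51, 141).
The solution is unique modulo lcm(51, 141) = 2397.

1239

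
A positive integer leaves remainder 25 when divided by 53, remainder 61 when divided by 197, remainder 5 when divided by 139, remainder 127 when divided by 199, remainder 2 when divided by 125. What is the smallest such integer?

10676499377

The moduli are pairwise coprime; N = 53·197·139·199·125 = 36101062625.
N/53 = 681152125; 681152125 ≡ 47 (mod 53); 47·44 ≡ 1, so inverse 44.
N/197 = 183254125; 183254125 ≡ 194 (mod 197); 194·131 ≡ 1, so inverse 131.
N/139 = 259719875; 259719875 ≡ 43 (mod 139); 43·97 ≡ 1, so inverse 97.
N/199 = 181412375; 181412375 ≡ 194 (mod 199); 194·159 ≡ 1, so inverse 159.
N/125 = 288808501; 288808501 ≡ 1 (mod 125), inverse 1.
t ≡ 25·681152125·44 + 61·183254125·131 + 5·259719875·97 + 127·181412375·159 + 2·288808501·1 = 6003452895127.
6003452895127 mod 36101062625 = 10676499377.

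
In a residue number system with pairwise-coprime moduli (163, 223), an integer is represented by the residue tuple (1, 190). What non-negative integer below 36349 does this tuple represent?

1305

From x ≡ 1 (mod 163) write x = 1 + 163t. Substituting into x ≡ 190 (mod 223) gives 163t ≡ 189 (mod 223), and since 163⁻¹ ≡ 26 (mod 223), t ≡ 8. Hence x ≡ 1 + 163·8 = 1305 (mod 36349).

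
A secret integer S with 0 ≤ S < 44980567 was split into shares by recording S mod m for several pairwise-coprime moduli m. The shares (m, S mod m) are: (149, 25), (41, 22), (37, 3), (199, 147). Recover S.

30378890

The moduli are pairwise coprime; N = 149·41·37·199 = 44980567.
N/149 = 301883; 301883 ≡ 9 (mod 149); 9·116 ≡ 1, so inverse 116.
N/41 = 1097087; 1097087 ≡ 9 (mod 41); 9·32 ≡ 1, so inverse 32.
N/37 = 1215691; 1215691 ≡ 19 (mod 37); 19·2 ≡ 1, so inverse 2.
N/199 = 226033; 226033 ≡ 168 (mod 199); 168·77 ≡ 1, so inverse 77.
S ≡ 25·301883·116 + 22·1097087·32 + 3·1215691·2 + 147·226033·77 = 4213571621.
4213571621 mod 44980567 = 30378890.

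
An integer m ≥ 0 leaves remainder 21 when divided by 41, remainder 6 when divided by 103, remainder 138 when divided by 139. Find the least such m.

66441

Combine the congruences pairwise.
From m ≡ 21 (mod 41) write m = 21 + 41t. Substituting into m ≡ 6 (mod 103) gives 41t ≡ 88 (mod 103), and since 41⁻¹ ≡ 98 (mod 103), t ≡ 75. Hence m ≡ 21 + 41·75 = 3096 (mod 4223).
From m ≡ 3096 (mod 4223) write m = 3096 + 4223t. Substituting into m ≡ 138 (mod 139) gives 4223t ≡ 100 (mod 139), and since 53⁻¹ ≡ 21 (mod 139), t ≡ 15. Hence m ≡ 3096 + 4223·15 = 66441 (mod 586997).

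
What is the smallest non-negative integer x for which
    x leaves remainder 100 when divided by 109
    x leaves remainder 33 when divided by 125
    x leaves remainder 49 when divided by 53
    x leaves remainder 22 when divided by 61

24076783

The moduli are pairwise coprime; N = 109·125·53·61 = 44049625.
N/109 = 404125; 404125 ≡ 62 (mod 109); 62·51 ≡ 1, so inverse 51.
N/125 = 352397; 352397 ≡ 22 (mod 125); 22·108 ≡ 1, so inverse 108.
N/53 = 831125; 831125 ≡ 32 (mod 53); 32·5 ≡ 1, so inverse 5.
N/61 = 722125; 722125 ≡ 7 (mod 61); 7·35 ≡ 1, so inverse 35.
x ≡ 100·404125·51 + 33·352397·108 + 49·831125·5 + 22·722125·35 = 4076642283.
4076642283 mod 44049625 = 24076783.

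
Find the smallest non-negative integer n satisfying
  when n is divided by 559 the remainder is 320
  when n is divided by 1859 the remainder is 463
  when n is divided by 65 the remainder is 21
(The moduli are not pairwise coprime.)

gcd(559, 1859) = 13 and 13 | (463 − 320), so the pair is consistent; merging gives n ≡ 61810 (mod 79937), where 79937 = lcm(559, 1859).
gcd(79937, 65) = 13 and 13 | (21 − 61810), so the pair is consistent; merging gives n ≡ 301621 (mod 399685), where 399685 = lcm(79937, 65).
The solution is unique modulo lcm(559, 1859, 65) = 399685.

301621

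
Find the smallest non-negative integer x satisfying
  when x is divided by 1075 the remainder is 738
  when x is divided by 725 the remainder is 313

6113

gcd(1075, 725) = 25 and 25 | (313 − 738), so the pair is consistent; merging gives x ≡ 6113 (mod 31175), where 31175 = lcm(1075, 725).
The solution is unique modulo lcm(1075, 725) = 31175.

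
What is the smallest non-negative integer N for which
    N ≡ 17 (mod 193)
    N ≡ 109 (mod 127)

21826

From N ≡ 17 (mod 193) write N = 17 + 193t. Substituting into N ≡ 109 (mod 127) gives 193t ≡ 92 (mod 127), and since 66⁻¹ ≡ 102 (mod 127), t ≡ 113. Hence N ≡ 17 + 193·113 = 21826 (mod 24511).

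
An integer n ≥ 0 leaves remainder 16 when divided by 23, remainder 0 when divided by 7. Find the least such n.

From n ≡ 16 (mod 23) write n = 16 + 23t. Substituting into n ≡ 0 (mod 7) gives 23t ≡ 5 (mod 7), and since 2⁻¹ ≡ 4 (mod 7), t ≡ 6. Hence n ≡ 16 + 23·6 = 154 (mod 161).

154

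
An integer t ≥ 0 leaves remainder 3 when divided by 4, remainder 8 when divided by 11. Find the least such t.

Combine the congruences pairwise.
From t ≡ 3 (mod 4) write t = 3 + 4s. Substituting into t ≡ 8 (mod 11) gives 4s ≡ 5 (mod 11), and since 4⁻¹ ≡ 3 (mod 11), s ≡ 4. Hence t ≡ 3 + 4·4 = 19 (mod 44).

19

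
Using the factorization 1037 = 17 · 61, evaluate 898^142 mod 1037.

Mod 17: 898 ≡ 14; by Fermat, exponent reduces to 142 mod 16 = 14; 14^14 ≡ 2 (mod 17).
Mod 61: 898 ≡ 44; by Fermat, exponent reduces to 142 mod 60 = 22; 44^22 ≡ 36 (mod 61).
Combine by CRT: x ≡ 2 (mod 17), x ≡ 36 (mod 61) ⇒ x ≡ 36 (mod 1037).

36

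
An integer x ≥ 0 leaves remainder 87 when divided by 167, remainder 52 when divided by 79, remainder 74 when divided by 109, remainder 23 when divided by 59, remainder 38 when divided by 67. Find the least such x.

The moduli are pairwise coprime; N = 167·79·109·59·67 = 5684560261.
N/167 = 34039283; 34039283 ≡ 7 (mod 167); 7·24 ≡ 1, so inverse 24.
N/79 = 71956459; 71956459 ≡ 20 (mod 79); 20·4 ≡ 1, so inverse 4.
N/109 = 52151929; 52151929 ≡ 7 (mod 109); 7·78 ≡ 1, so inverse 78.
N/59 = 96348479; 96348479 ≡ 4 (mod 59); 4·15 ≡ 1, so inverse 15.
N/67 = 84844183; 84844183 ≡ 6 (mod 67); 6·56 ≡ 1, so inverse 56.
x ≡ 87·34039283·24 + 52·71956459·4 + 74·52151929·78 + 23·96348479·15 + 38·84844183·56 = 600850547243.
600850547243 mod 5684560261 = 3971719838.

3971719838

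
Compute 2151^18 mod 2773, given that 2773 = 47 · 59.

Mod 47: 2151 ≡ 36; 36^18 ≡ 34 (mod 47).
Mod 59: 2151 ≡ 27; 27^18 ≡ 51 (mod 59).
Combine by CRT: x ≡ 34 (mod 47), x ≡ 51 (mod 59) ⇒ x ≡ 1585 (mod 2773).

1585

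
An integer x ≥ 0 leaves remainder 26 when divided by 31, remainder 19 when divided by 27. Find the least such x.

181

From x ≡ 26 (mod 31) write x = 26 + 31t. Substituting into x ≡ 19 (mod 27) gives 31t ≡ 20 (mod 27), and since 4⁻¹ ≡ 7 (mod 27), t ≡ 5. Hence x ≡ 26 + 31·5 = 181 (mod 837).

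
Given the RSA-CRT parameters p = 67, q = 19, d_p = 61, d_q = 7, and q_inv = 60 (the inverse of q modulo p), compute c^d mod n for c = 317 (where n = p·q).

333

m₁ = c^(d_p) mod p: c ≡ 49 (mod 67), and 49^61 mod 67 = 65.
m₂ = c^(d_q) mod q: c ≡ 13 (mod 19), and 13^7 mod 19 = 10.
h = q_inv·(m₁ − m₂) mod p = 60·(65 − 10) mod 67 = 17.
m = m₂ + h·q = 10 + 17·19 = 333.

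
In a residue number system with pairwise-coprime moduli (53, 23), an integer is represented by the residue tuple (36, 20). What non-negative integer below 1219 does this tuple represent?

89

Combine the congruences pairwise.
From x ≡ 36 (mod 53) write x = 36 + 53t. Substituting into x ≡ 20 (mod 23) gives 53t ≡ 7 (mod 23), and since 7⁻¹ ≡ 10 (mod 23), t ≡ 1. Hence x ≡ 36 + 53·1 = 89 (mod 1219).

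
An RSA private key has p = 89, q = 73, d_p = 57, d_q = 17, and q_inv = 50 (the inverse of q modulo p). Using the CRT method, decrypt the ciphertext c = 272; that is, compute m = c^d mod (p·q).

m₁ = c^(d_p) mod p: c ≡ 5 (mod 89), and 5^57 mod 89 = 40.
m₂ = c^(d_q) mod q: c ≡ 53 (mod 73), and 53^17 mod 73 = 68.
h = q_inv·(m₁ − m₂) mod p = 50·(40 − 68) mod 89 = 24.
m = m₂ + h·q = 68 + 24·73 = 1820.

1820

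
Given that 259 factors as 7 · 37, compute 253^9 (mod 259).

253

Mod 7: 253 ≡ 1; by Fermat, exponent reduces to 9 mod 6 = 3; 1^3 ≡ 1 (mod 7).
Mod 37: 253 ≡ 31; 31^9 ≡ 31 (mod 37).
Combine by CRT: x ≡ 1 (mod 7), x ≡ 31 (mod 37) ⇒ x ≡ 253 (mod 259).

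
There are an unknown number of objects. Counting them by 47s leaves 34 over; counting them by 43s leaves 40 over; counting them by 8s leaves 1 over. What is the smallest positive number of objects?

From N ≡ 34 (mod 47) write N = 34 + 47t. Substituting into N ≡ 40 (mod 43) gives 47t ≡ 6 (mod 43), and since 4⁻¹ ≡ 11 (mod 43), t ≡ 23. Hence N ≡ 34 + 47·23 = 1115 (mod 2021).
From N ≡ 1115 (mod 2021) write N = 1115 + 2021t. Substituting into N ≡ 1 (mod 8) gives 2021t ≡ 6 (mod 8), and since 5⁻¹ ≡ 5 (mod 8), t ≡ 6. Hence N ≡ 1115 + 2021·6 = 13241 (mod 16168).

13241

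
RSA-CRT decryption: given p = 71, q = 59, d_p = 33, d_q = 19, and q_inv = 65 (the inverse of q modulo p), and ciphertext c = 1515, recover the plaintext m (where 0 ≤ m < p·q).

1571

m₁ = c^(d_p) mod p: c ≡ 24 (mod 71), and 24^33 mod 71 = 9.
m₂ = c^(d_q) mod q: c ≡ 40 (mod 59), and 40^19 mod 59 = 37.
h = q_inv·(m₁ − m₂) mod p = 65·(9 − 37) mod 71 = 26.
m = m₂ + h·q = 37 + 26·59 = 1571.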